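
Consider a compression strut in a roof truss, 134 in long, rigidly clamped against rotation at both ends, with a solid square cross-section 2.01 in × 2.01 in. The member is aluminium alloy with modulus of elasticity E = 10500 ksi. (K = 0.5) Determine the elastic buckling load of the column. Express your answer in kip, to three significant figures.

I = a⁴/12 = 2.01⁴/12 = 1.360 in⁴
Effective length L_e = K·L = 0.5 × 134 = 67.00 in
P_cr = π²EI / L_e² = π² × 10500×10³ × 1.360 / 67.00² = 3.140×10^4 lb

P_cr ≈ 31.4 kip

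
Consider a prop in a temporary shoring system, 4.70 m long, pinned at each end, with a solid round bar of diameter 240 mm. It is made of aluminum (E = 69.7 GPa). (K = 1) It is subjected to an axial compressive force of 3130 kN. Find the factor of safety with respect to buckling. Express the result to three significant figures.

n ≈ 1.62

I = πd⁴/64 = π×240⁴/64 = 1.629×10^8 mm⁴
I = 1.629×10^8 mm⁴ = 1.629×10^-4 m⁴
Effective length L_e = K·L = 1 × 4.70 = 4.700 m
P_cr = π²EI / L_e² = π² × 69.7×10⁹ × 1.629×10^-4 / 4.700² = 5.072×10^6 N
Factor of safety n = P_cr / P = 5071.7 / 3130 = 1.62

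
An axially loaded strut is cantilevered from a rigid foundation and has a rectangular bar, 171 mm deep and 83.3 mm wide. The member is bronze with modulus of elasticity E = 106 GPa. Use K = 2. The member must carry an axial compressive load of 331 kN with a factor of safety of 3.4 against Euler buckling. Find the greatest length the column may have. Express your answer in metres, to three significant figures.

L_max ≈ 1.38 m

Buckling occurs about the weak axis: I_min = h·b³/12 with b = 83.3 mm (the shorter side).
I_min = 171×83.3³/12 = 8.237×10^6 mm⁴
I = 8.237×10^-6 m⁴
Required critical load P_cr = n·P = 3.4 × 331 = 1125 kN = 1.125×10^6 N
From P_cr = π²EI/(K·L)²:  L = (1/K)·√(π²EI/P_cr) = (1/2)·√(π²×1.06×10^11×8.237×10^-6/1.125×10^6)
L = 1.38 m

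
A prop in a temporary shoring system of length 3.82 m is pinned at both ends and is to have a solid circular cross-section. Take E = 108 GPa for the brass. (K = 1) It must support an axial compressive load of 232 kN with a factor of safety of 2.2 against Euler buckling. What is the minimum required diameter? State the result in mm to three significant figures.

Required P_cr = n·P = 2.2 × 232 = 510.4 kN
L_e = K·L = 1 × 3.82 = 3.820 m
Required I = P_cr·L_e²/(π²E) = 5.104×10^5 × 3.820² / (π² × 1.08×10^11) = 6.987×10^-6 m⁴
I_req = 6.987×10^6 mm⁴
Solid circle: I = πd⁴/64  ⇒  d = (64I/π)^(1/4) = (64×6.987×10^6/π)^(1/4) = 109 mm

d ≈ 109 mm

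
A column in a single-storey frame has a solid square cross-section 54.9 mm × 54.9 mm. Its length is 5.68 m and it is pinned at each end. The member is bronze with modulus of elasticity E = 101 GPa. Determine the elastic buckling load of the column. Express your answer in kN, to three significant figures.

I = a⁴/12 = 54.9⁴/12 = 7.570×10^5 mm⁴
I = 7.570×10^5 mm⁴ = 7.570×10^-7 m⁴
Effective length L_e = K·L = 1 × 5.68 = 5.680 m
P_cr = π²EI / L_e² = π² × 101×10⁹ × 7.570×10^-7 / 5.680² = 2.339×10^4 N

P_cr ≈ 23.4 kN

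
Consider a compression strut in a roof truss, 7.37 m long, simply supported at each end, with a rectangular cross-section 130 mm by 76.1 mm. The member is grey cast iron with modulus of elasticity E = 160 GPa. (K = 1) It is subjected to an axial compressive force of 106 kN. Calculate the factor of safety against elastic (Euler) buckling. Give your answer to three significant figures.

n ≈ 1.31

Buckling occurs about the weak axis: I_min = h·b³/12 with b = 76.1 mm (the shorter side).
I_min = 130×76.1³/12 = 4.774×10^6 mm⁴
I = 4.774×10^6 mm⁴ = 4.774×10^-6 m⁴
Effective length L_e = K·L = 1 × 7.37 = 7.370 m
P_cr = π²EI / L_e² = π² × 160×10⁹ × 4.774×10^-6 / 7.370² = 1.388×10^5 N
Factor of safety n = P_cr / P = 138.80 / 106 = 1.31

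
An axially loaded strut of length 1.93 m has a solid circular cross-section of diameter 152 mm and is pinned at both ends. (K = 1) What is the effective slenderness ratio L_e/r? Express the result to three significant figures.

I = πd⁴/64 = π×152⁴/64 = 2.620×10^7 mm⁴
A = 1.815×10^4 mm²;  r_min = √(I/A) = √(2.620×10^7/1.815×10^4) = 38.00 mm
L_e = K·L = 1 × 1.93 m = 1.930 m = 1930.0 mm
λ = L_e / r_min = 1930.0 / 38.00 = 50.8

λ ≈ 50.8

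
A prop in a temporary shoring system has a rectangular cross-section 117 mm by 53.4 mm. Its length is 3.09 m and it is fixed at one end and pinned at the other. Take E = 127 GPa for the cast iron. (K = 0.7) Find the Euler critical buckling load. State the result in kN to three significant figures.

Buckling occurs about the weak axis: I_min = h·b³/12 with b = 53.4 mm (the shorter side).
I_min = 117×53.4³/12 = 1.485×10^6 mm⁴
I = 1.485×10^6 mm⁴ = 1.485×10^-6 m⁴
Effective length L_e = K·L = 0.7 × 3.09 = 2.163 m
P_cr = π²EI / L_e² = π² × 127×10⁹ × 1.485×10^-6 / 2.163² = 3.978×10^5 N

P_cr ≈ 398 kN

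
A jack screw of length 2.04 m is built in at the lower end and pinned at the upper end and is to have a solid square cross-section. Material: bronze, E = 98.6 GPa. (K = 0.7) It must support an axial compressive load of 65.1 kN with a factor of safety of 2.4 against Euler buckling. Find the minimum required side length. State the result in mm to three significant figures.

Required P_cr = n·P = 2.4 × 65.1 = 156.2 kN
L_e = K·L = 0.7 × 2.04 = 1.428 m
Required I = P_cr·L_e²/(π²E) = 1.562×10^5 × 1.428² / (π² × 9.86×10^10) = 3.274×10^-7 m⁴
I_req = 3.274×10^5 mm⁴
Solid square: I = a⁴/12  ⇒  a = (12I)^(1/4) = (12×3.274×10^5)^(1/4) = 44.5 mm

a ≈ 44.5 mm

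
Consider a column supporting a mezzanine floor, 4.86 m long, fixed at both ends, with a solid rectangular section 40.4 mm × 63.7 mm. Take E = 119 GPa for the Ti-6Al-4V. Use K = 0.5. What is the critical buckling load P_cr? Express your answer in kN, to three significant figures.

Buckling occurs about the weak axis: I_min = h·b³/12 with b = 40.4 mm (the shorter side).
I_min = 63.7×40.4³/12 = 3.500×10^5 mm⁴
I = 3.500×10^5 mm⁴ = 3.500×10^-7 m⁴
Effective length L_e = K·L = 0.5 × 4.86 = 2.430 m
P_cr = π²EI / L_e² = π² × 119×10⁹ × 3.500×10^-7 / 2.430² = 6.962×10^4 N

P_cr ≈ 69.6 kN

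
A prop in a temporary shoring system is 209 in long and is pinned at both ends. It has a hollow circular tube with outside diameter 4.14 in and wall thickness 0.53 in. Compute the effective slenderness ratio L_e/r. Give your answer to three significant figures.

Inner diameter d_i = 4.14 − 2×0.53 = 3.080 in
I = π(d_o⁴ − d_i⁴)/64 = π(4.14⁴ − 3.080⁴)/64 = 10.00 in⁴
A = 6.011 in²;  r_min = √(I/A) = √(10.00/6.011) = 1.290 in
L_e = K·L = 1 × 209 = 209.0 in
λ = L_e / r_min = 209.00 / 1.290 = 162

λ ≈ 162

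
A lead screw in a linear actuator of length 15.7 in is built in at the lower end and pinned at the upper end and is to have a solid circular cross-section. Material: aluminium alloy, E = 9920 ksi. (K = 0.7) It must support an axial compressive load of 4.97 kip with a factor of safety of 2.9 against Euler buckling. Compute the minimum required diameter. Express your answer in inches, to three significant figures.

d ≈ 0.776 in

Required P_cr = n·P = 2.9 × 4.97 = 14.41 kip
L_e = K·L = 0.7 × 15.7 = 10.99 in
Required I = P_cr·L_e²/(π²E) = 1.441×10^4 × 10.99² / (π² × 9.92×10^6) = 1.778×10^-2 in⁴
Solid circle: I = πd⁴/64  ⇒  d = (64I/π)^(1/4) = (64×1.778×10^-2/π)^(1/4) = 0.776 in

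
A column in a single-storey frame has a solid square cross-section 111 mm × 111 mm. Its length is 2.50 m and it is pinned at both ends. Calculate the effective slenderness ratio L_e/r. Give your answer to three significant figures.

I = a⁴/12 = 111⁴/12 = 1.265×10^7 mm⁴
A = 1.232×10^4 mm²;  r_min = √(I/A) = √(1.265×10^7/1.232×10^4) = 32.04 mm
L_e = K·L = 1 × 2.50 m = 2.500 m = 2500.0 mm
λ = L_e / r_min = 2500.0 / 32.04 = 78.0

λ ≈ 78.0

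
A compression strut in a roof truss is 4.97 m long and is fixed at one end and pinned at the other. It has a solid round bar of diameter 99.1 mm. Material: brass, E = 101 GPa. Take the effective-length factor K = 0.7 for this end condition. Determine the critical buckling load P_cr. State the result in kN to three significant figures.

I = πd⁴/64 = π×99.1⁴/64 = 4.734×10^6 mm⁴
I = 4.734×10^6 mm⁴ = 4.734×10^-6 m⁴
Effective length L_e = K·L = 0.7 × 4.97 = 3.479 m
P_cr = π²EI / L_e² = π² × 101×10⁹ × 4.734×10^-6 / 3.479² = 3.899×10^5 N

P_cr ≈ 390 kN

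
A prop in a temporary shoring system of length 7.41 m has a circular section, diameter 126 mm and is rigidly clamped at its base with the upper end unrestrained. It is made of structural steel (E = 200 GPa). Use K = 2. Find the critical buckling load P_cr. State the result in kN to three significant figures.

P_cr ≈ 111 kN

I = πd⁴/64 = π×126⁴/64 = 1.237×10^7 mm⁴
I = 1.237×10^7 mm⁴ = 1.237×10^-5 m⁴
Effective length L_e = K·L = 2 × 7.41 = 14.82 m
P_cr = π²EI / L_e² = π² × 200×10⁹ × 1.237×10^-5 / 14.82² = 1.112×10^5 N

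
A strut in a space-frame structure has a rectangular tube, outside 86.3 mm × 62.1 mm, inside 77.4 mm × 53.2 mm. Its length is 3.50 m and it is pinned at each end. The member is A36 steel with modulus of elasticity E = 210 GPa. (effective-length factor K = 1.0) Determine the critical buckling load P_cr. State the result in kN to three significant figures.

Weak-axis I_min = (h_o·b_o³ − h_i·b_i³)/12 with b_o = 62.1, b_i = 53.20 mm (shorter outer/inner sides).
I_min = (86.3×62.1³ − 77.40×53.20³)/12 = 7.511×10^5 mm⁴
I = 7.511×10^5 mm⁴ = 7.511×10^-7 m⁴
Effective length L_e = K·L = 1 × 3.50 = 3.500 m
P_cr = π²EI / L_e² = π² × 210×10⁹ × 7.511×10^-7 / 3.500² = 1.271×10^5 N

P_cr ≈ 127 kN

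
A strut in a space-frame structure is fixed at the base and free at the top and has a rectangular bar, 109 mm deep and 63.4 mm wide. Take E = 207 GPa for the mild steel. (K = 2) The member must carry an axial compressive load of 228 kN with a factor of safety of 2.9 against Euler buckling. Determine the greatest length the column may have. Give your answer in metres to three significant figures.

Buckling occurs about the weak axis: I_min = h·b³/12 with b = 63.4 mm (the shorter side).
I_min = 109×63.4³/12 = 2.315×10^6 mm⁴
I = 2.315×10^-6 m⁴
Required critical load P_cr = n·P = 2.9 × 228 = 661.2 kN = 6.612×10^5 N
From P_cr = π²EI/(K·L)²:  L = (1/K)·√(π²EI/P_cr) = (1/2)·√(π²×2.07×10^11×2.315×10^-6/6.612×10^5)
L = 1.34 m

L_max ≈ 1.34 m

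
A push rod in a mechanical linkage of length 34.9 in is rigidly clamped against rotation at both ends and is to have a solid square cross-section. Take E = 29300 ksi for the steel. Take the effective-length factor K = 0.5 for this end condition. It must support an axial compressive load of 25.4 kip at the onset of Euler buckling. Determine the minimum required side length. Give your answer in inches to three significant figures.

a ≈ 0.753 in

L_e = K·L = 0.5 × 34.9 = 17.45 in
Required I = P_cr·L_e²/(π²E) = 2.540×10^4 × 17.45² / (π² × 2.93×10^7) = 2.675×10^-2 in⁴
Solid square: I = a⁴/12  ⇒  a = (12I)^(1/4) = (12×2.675×10^-2)^(1/4) = 0.753 in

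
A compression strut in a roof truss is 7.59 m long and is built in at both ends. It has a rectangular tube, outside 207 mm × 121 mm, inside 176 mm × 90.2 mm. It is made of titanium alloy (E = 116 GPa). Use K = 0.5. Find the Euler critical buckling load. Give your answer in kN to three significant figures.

P_cr ≈ 1570 kN

Weak-axis I_min = (h_o·b_o³ − h_i·b_i³)/12 with b_o = 121, b_i = 90.20 mm (shorter outer/inner sides).
I_min = (207×121³ − 176.0×90.20³)/12 = 1.980×10^7 mm⁴
I = 1.980×10^7 mm⁴ = 1.980×10^-5 m⁴
Effective length L_e = K·L = 0.5 × 7.59 = 3.795 m
P_cr = π²EI / L_e² = π² × 116×10⁹ × 1.980×10^-5 / 3.795² = 1.574×10^6 N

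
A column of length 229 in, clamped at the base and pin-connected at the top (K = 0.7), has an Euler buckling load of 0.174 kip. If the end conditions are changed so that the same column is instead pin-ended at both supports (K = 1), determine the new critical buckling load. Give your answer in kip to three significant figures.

P_cr ≈ 0.0853 kip

P_cr ∝ 1/K², so P_cr,new = P_cr,old × (K_old/K_new)² = 0.174 × (0.7/1)²
= 0.174 × 0.4900 = 0.0853 kip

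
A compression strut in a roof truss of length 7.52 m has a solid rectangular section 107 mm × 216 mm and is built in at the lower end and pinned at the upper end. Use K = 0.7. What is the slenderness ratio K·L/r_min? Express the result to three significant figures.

λ ≈ 170

For a rectangle r_min = b/√12 = 107/√12 = 30.89 mm
L_e = K·L = 0.7 × 7.52 m = 5.264 m = 5264.0 mm
λ = L_e / r_min = 5264.0 / 30.89 = 170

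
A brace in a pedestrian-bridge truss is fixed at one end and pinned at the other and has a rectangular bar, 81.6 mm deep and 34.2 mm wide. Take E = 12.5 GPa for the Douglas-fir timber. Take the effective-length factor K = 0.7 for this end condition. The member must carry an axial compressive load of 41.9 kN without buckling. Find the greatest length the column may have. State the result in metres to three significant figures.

Buckling occurs about the weak axis: I_min = h·b³/12 with b = 34.2 mm (the shorter side).
I_min = 81.6×34.2³/12 = 2.720×10^5 mm⁴
I = 2.720×10^-7 m⁴
At the buckling limit P_cr = P = 4.190×10^4 N
From P_cr = π²EI/(K·L)²:  L = (1/K)·√(π²EI/P_cr) = (1/0.7)·√(π²×1.25×10^10×2.720×10^-7/4.190×10^4)
L = 1.28 m

L_max ≈ 1.28 m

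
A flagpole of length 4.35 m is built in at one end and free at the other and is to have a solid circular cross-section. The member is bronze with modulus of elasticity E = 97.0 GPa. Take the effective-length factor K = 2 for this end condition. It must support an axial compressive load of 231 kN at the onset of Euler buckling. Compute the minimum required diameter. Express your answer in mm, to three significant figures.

d ≈ 139 mm

L_e = K·L = 2 × 4.35 = 8.700 m
Required I = P_cr·L_e²/(π²E) = 2.310×10^5 × 8.700² / (π² × 9.70×10^10) = 1.826×10^-5 m⁴
I_req = 1.826×10^7 mm⁴
Solid circle: I = πd⁴/64  ⇒  d = (64I/π)^(1/4) = (64×1.826×10^7/π)^(1/4) = 139 mm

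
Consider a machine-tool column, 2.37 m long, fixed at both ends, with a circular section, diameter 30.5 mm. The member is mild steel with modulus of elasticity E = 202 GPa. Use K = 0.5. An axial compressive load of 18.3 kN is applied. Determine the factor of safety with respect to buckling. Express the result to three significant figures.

n ≈ 3.30

I = πd⁴/64 = π×30.5⁴/64 = 4.248×10^4 mm⁴
I = 4.248×10^4 mm⁴ = 4.248×10^-8 m⁴
Effective length L_e = K·L = 0.5 × 2.37 = 1.185 m
P_cr = π²EI / L_e² = π² × 202×10⁹ × 4.248×10^-8 / 1.185² = 6.031×10^4 N
Factor of safety n = P_cr / P = 60.309 / 18.3 = 3.30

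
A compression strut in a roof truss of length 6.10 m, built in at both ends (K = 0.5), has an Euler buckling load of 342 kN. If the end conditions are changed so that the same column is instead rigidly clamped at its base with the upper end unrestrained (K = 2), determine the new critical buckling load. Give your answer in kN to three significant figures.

P_cr ∝ 1/K², so P_cr,new = P_cr,old × (K_old/K_new)² = 342 × (0.5/2)²
= 342 × 0.06250 = 21.4 kN

P_cr ≈ 21.4 kN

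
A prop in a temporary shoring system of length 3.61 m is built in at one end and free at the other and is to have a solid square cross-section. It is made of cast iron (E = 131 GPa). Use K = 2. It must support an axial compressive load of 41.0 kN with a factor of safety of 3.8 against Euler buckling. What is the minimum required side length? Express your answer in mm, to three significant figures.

a ≈ 93.2 mm

Required P_cr = n·P = 3.8 × 41.0 = 155.8 kN
L_e = K·L = 2 × 3.61 = 7.220 m
Required I = P_cr·L_e²/(π²E) = 1.558×10^5 × 7.220² / (π² × 1.31×10^11) = 6.282×10^-6 m⁴
I_req = 6.282×10^6 mm⁴
Solid square: I = a⁴/12  ⇒  a = (12I)^(1/4) = (12×6.282×10^6)^(1/4) = 93.2 mm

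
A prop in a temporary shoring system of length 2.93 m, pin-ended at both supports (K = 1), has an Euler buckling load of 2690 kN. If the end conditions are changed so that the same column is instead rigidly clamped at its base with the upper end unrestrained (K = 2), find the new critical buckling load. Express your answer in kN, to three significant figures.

P_cr ≈ 672 kN

P_cr ∝ 1/K², so P_cr,new = P_cr,old × (K_old/K_new)² = 2690 × (1/2)²
= 2690 × 0.2500 = 672 kN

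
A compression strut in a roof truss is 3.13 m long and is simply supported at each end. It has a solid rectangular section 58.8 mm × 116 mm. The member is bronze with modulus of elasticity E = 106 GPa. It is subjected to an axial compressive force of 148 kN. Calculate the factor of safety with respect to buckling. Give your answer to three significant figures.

n ≈ 1.42

Buckling occurs about the weak axis: I_min = h·b³/12 with b = 58.8 mm (the shorter side).
I_min = 116×58.8³/12 = 1.965×10^6 mm⁴
I = 1.965×10^6 mm⁴ = 1.965×10^-6 m⁴
Effective length L_e = K·L = 1 × 3.13 = 3.130 m
P_cr = π²EI / L_e² = π² × 106×10⁹ × 1.965×10^-6 / 3.130² = 2.099×10^5 N
Factor of safety n = P_cr / P = 209.86 / 148 = 1.42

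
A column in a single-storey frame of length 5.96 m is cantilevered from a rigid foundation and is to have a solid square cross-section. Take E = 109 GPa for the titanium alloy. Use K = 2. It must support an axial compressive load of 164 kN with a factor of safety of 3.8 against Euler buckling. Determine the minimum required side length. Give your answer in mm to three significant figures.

Required P_cr = n·P = 3.8 × 164 = 623.2 kN
L_e = K·L = 2 × 5.96 = 11.92 m
Required I = P_cr·L_e²/(π²E) = 6.232×10^5 × 11.92² / (π² × 1.09×10^11) = 8.231×10^-5 m⁴
I_req = 8.231×10^7 mm⁴
Solid square: I = a⁴/12  ⇒  a = (12I)^(1/4) = (12×8.231×10^7)^(1/4) = 177 mm

a ≈ 177 mm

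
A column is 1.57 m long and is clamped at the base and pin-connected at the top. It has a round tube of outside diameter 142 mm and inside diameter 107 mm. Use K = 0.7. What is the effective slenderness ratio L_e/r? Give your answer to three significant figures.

λ ≈ 24.7

d_o = 142 mm, d_i = 107 mm
I = π(d_o⁴ − d_i⁴)/64 = π(142⁴ − 107.0⁴)/64 = 1.352×10^7 mm⁴
A = 6.845×10^3 mm²;  r_min = √(I/A) = √(1.352×10^7/6.845×10^3) = 44.45 mm
L_e = K·L = 0.7 × 1.57 m = 1.099 m = 1099.0 mm
λ = L_e / r_min = 1099.0 / 44.45 = 24.7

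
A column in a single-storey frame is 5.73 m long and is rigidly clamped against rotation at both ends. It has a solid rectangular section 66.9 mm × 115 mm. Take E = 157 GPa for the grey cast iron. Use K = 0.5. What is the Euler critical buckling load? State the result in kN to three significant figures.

P_cr ≈ 542 kN

Buckling occurs about the weak axis: I_min = h·b³/12 with b = 66.9 mm (the shorter side).
I_min = 115×66.9³/12 = 2.869×10^6 mm⁴
I = 2.869×10^6 mm⁴ = 2.869×10^-6 m⁴
Effective length L_e = K·L = 0.5 × 5.73 = 2.865 m
P_cr = π²EI / L_e² = π² × 157×10⁹ × 2.869×10^-6 / 2.865² = 5.417×10^5 N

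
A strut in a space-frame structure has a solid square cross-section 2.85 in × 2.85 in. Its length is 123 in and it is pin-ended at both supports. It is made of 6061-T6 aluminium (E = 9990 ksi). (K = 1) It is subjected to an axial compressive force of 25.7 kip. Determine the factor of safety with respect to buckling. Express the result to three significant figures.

I = a⁴/12 = 2.85⁴/12 = 5.498 in⁴
Effective length L_e = K·L = 1 × 123 = 123.0 in
P_cr = π²EI / L_e² = π² × 9990×10³ × 5.498 / 123.0² = 3.583×10^4 lb
Factor of safety n = P_cr / P = 35.831 / 25.7 = 1.39

n ≈ 1.39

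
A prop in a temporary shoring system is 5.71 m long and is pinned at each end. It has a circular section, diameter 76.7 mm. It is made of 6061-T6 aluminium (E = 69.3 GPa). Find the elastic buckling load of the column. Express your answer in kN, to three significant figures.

P_cr ≈ 35.6 kN

I = πd⁴/64 = π×76.7⁴/64 = 1.699×10^6 mm⁴
I = 1.699×10^6 mm⁴ = 1.699×10^-6 m⁴
Effective length L_e = K·L = 1 × 5.71 = 5.710 m
P_cr = π²EI / L_e² = π² × 69.3×10⁹ × 1.699×10^-6 / 5.710² = 3.564×10^4 N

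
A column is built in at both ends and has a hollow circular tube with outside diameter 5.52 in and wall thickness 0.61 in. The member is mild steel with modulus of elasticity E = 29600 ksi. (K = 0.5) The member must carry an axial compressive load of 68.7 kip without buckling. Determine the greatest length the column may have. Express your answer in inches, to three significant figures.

L_max ≈ 700 in

Inner diameter d_i = 5.52 − 2×0.61 = 4.300 in
I = π(d_o⁴ − d_i⁴)/64 = π(5.52⁴ − 4.300⁴)/64 = 28.79 in⁴
At the buckling limit P_cr = P = 6.870×10^4 lb
From P_cr = π²EI/(K·L)²:  L = (1/K)·√(π²EI/P_cr) = (1/0.5)·√(π²×2.96×10^7×28.79/6.870×10^4)
L = 700 in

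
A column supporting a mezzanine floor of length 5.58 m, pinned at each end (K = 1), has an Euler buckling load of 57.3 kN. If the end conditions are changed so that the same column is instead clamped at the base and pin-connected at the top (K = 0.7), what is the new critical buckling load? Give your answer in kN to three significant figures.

P_cr ∝ 1/K², so P_cr,new = P_cr,old × (K_old/K_new)² = 57.3 × (1/0.7)²
= 57.3 × 2.041 = 117 kN

P_cr ≈ 117 kN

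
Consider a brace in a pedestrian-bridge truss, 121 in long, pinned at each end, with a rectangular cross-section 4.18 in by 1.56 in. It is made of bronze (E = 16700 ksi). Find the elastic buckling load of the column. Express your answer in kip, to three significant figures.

Buckling occurs about the weak axis: I_min = h·b³/12 with b = 1.56 in (the shorter side).
I_min = 4.18×1.56³/12 = 1.322 in⁴
Effective length L_e = K·L = 1 × 121 = 121.0 in
P_cr = π²EI / L_e² = π² × 16700×10³ × 1.322 / 121.0² = 1.489×10^4 lb

P_cr ≈ 14.9 kip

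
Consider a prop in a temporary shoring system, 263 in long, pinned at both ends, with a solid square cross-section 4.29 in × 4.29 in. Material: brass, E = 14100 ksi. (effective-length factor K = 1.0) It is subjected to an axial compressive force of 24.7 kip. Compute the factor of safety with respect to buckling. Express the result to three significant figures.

I = a⁴/12 = 4.29⁴/12 = 28.23 in⁴
Effective length L_e = K·L = 1 × 263 = 263.0 in
P_cr = π²EI / L_e² = π² × 14100×10³ × 28.23 / 263.0² = 5.679×10^4 lb
Factor of safety n = P_cr / P = 56.788 / 24.7 = 2.30

n ≈ 2.30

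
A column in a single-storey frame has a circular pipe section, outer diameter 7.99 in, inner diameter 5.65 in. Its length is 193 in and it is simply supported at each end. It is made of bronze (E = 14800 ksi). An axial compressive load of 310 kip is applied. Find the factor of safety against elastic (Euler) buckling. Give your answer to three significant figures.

d_o = 7.99 in, d_i = 5.65 in
I = π(d_o⁴ − d_i⁴)/64 = π(7.99⁴ − 5.650⁴)/64 = 150.0 in⁴
Effective length L_e = K·L = 1 × 193 = 193.0 in
P_cr = π²EI / L_e² = π² × 14800×10³ × 150.0 / 193.0² = 5.884×10^5 lb
Factor of safety n = P_cr / P = 588.36 / 310 = 1.90

n ≈ 1.90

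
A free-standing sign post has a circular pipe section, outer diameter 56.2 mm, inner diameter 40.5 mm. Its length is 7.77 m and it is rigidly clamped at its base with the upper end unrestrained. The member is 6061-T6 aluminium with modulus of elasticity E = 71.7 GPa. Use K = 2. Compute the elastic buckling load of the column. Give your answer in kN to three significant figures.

P_cr ≈ 1.05 kN

d_o = 56.2 mm, d_i = 40.5 mm
I = π(d_o⁴ − d_i⁴)/64 = π(56.2⁴ − 40.50⁴)/64 = 3.576×10^5 mm⁴
I = 3.576×10^5 mm⁴ = 3.576×10^-7 m⁴
Effective length L_e = K·L = 2 × 7.77 = 15.54 m
P_cr = π²EI / L_e² = π² × 71.7×10⁹ × 3.576×10^-7 / 15.54² = 1.048×10^3 N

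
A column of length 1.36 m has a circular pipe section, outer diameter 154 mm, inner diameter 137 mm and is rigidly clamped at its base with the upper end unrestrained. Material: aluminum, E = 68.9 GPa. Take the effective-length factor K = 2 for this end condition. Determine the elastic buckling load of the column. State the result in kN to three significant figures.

d_o = 154 mm, d_i = 137 mm
I = π(d_o⁴ − d_i⁴)/64 = π(154⁴ − 137.0⁴)/64 = 1.032×10^7 mm⁴
I = 1.032×10^7 mm⁴ = 1.032×10^-5 m⁴
Effective length L_e = K·L = 2 × 1.36 = 2.720 m
P_cr = π²EI / L_e² = π² × 68.9×10⁹ × 1.032×10^-5 / 2.720² = 9.483×10^5 N

P_cr ≈ 948 kN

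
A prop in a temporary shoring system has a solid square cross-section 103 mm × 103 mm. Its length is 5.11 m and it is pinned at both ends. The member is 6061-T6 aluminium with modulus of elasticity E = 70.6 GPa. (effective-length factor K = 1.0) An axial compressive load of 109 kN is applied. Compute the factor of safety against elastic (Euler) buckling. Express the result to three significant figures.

I = a⁴/12 = 103⁴/12 = 9.379×10^6 mm⁴
I = 9.379×10^6 mm⁴ = 9.379×10^-6 m⁴
Effective length L_e = K·L = 1 × 5.11 = 5.110 m
P_cr = π²EI / L_e² = π² × 70.6×10⁹ × 9.379×10^-6 / 5.110² = 2.503×10^5 N
Factor of safety n = P_cr / P = 250.28 / 109 = 2.30

n ≈ 2.30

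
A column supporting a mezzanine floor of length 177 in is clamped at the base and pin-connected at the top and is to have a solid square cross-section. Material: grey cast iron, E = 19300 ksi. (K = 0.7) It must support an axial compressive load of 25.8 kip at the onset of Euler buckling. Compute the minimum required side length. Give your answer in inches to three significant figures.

a ≈ 2.23 in

L_e = K·L = 0.7 × 177 = 123.9 in
Required I = P_cr·L_e²/(π²E) = 2.580×10^4 × 123.9² / (π² × 1.93×10^7) = 2.079 in⁴
Solid square: I = a⁴/12  ⇒  a = (12I)^(1/4) = (12×2.079)^(1/4) = 2.23 in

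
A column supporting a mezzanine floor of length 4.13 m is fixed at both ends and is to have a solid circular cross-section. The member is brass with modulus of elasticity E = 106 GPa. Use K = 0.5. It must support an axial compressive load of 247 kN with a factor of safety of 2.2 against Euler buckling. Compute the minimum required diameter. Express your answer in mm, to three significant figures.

d ≈ 82.0 mm

Required P_cr = n·P = 2.2 × 247 = 543.4 kN
L_e = K·L = 0.5 × 4.13 = 2.065 m
Required I = P_cr·L_e²/(π²E) = 5.434×10^5 × 2.065² / (π² × 1.06×10^11) = 2.215×10^-6 m⁴
I_req = 2.215×10^6 mm⁴
Solid circle: I = πd⁴/64  ⇒  d = (64I/π)^(1/4) = (64×2.215×10^6/π)^(1/4) = 82.0 mm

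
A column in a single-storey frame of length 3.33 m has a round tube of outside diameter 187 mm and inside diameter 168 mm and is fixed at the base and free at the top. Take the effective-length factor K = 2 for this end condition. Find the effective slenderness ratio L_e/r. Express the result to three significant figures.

λ ≈ 106

d_o = 187 mm, d_i = 168 mm
I = π(d_o⁴ − d_i⁴)/64 = π(187⁴ − 168.0⁴)/64 = 2.092×10^7 mm⁴
A = 5.298×10^3 mm²;  r_min = √(I/A) = √(2.092×10^7/5.298×10^3) = 62.85 mm
L_e = K·L = 2 × 3.33 m = 6.660 m = 6660.0 mm
λ = L_e / r_min = 6660.0 / 62.85 = 106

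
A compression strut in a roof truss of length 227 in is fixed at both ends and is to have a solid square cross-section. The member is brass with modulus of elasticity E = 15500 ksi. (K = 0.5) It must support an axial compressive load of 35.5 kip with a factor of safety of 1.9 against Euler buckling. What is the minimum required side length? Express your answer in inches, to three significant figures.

Required P_cr = n·P = 1.9 × 35.5 = 67.45 kip
L_e = K·L = 0.5 × 227 = 113.5 in
Required I = P_cr·L_e²/(π²E) = 6.745×10^4 × 113.5² / (π² × 1.55×10^7) = 5.680 in⁴
Solid square: I = a⁴/12  ⇒  a = (12I)^(1/4) = (12×5.680)^(1/4) = 2.87 in

a ≈ 2.87 in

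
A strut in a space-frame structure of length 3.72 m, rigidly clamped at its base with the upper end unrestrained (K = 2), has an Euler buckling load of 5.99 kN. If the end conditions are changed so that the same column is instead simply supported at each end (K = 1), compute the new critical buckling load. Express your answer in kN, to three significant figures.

P_cr ≈ 24.0 kN

P_cr ∝ 1/K², so P_cr,new = P_cr,old × (K_old/K_new)² = 5.99 × (2/1)²
= 5.99 × 4.000 = 24.0 kN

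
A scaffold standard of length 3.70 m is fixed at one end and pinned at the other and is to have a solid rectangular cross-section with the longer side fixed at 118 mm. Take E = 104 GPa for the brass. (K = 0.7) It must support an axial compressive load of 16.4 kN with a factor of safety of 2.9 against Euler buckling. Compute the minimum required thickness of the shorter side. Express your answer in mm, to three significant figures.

b ≈ 31.6 mm

Required P_cr = n·P = 2.9 × 16.4 = 47.56 kN
L_e = K·L = 0.7 × 3.70 = 2.590 m
Required I = P_cr·L_e²/(π²E) = 4.756×10^4 × 2.590² / (π² × 1.04×10^11) = 3.108×10^-7 m⁴
I_req = 3.108×10^5 mm⁴
Rectangle, weak axis: I_min = h·b³/12 with h = 118 mm fixed  ⇒  b = (12I/h)^(1/3) = 31.6 mm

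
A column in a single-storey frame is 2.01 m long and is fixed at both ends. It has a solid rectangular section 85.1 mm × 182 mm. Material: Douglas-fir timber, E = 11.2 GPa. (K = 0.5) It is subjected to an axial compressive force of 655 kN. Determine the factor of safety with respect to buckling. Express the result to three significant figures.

Buckling occurs about the weak axis: I_min = h·b³/12 with b = 85.1 mm (the shorter side).
I_min = 182×85.1³/12 = 9.347×10^6 mm⁴
I = 9.347×10^6 mm⁴ = 9.347×10^-6 m⁴
Effective length L_e = K·L = 0.5 × 2.01 = 1.005 m
P_cr = π²EI / L_e² = π² × 11.2×10⁹ × 9.347×10^-6 / 1.005² = 1.023×10^6 N
Factor of safety n = P_cr / P = 1023.0 / 655 = 1.56

n ≈ 1.56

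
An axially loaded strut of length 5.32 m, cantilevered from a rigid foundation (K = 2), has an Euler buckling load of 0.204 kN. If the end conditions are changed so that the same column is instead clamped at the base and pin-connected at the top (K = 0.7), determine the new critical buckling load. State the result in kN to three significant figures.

P_cr ≈ 1.67 kN

P_cr ∝ 1/K², so P_cr,new = P_cr,old × (K_old/K_new)² = 0.204 × (2/0.7)²
= 0.204 × 8.163 = 1.67 kN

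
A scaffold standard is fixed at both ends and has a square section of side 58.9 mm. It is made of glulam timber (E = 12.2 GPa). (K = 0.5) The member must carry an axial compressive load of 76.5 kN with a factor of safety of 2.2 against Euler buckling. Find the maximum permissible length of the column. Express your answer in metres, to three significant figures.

L_max ≈ 1.69 m

I = a⁴/12 = 58.9⁴/12 = 1.003×10^6 mm⁴
I = 1.003×10^-6 m⁴
Required critical load P_cr = n·P = 2.2 × 76.5 = 168.3 kN = 1.683×10^5 N
From P_cr = π²EI/(K·L)²:  L = (1/K)·√(π²EI/P_cr) = (1/0.5)·√(π²×1.22×10^10×1.003×10^-6/1.683×10^5)
L = 1.69 m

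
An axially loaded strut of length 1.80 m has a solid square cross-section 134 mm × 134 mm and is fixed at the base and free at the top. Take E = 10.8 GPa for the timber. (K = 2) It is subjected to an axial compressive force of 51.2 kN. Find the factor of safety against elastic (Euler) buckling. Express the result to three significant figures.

I = a⁴/12 = 134⁴/12 = 2.687×10^7 mm⁴
I = 2.687×10^7 mm⁴ = 2.687×10^-5 m⁴
Effective length L_e = K·L = 2 × 1.80 = 3.600 m
P_cr = π²EI / L_e² = π² × 10.8×10⁹ × 2.687×10^-5 / 3.600² = 2.210×10^5 N
Factor of safety n = P_cr / P = 220.98 / 51.2 = 4.32

n ≈ 4.32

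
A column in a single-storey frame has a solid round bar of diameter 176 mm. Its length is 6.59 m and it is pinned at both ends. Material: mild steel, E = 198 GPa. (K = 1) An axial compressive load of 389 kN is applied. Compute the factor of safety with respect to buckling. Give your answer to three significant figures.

n ≈ 5.45

I = πd⁴/64 = π×176⁴/64 = 4.710×10^7 mm⁴
I = 4.710×10^7 mm⁴ = 4.710×10^-5 m⁴
Effective length L_e = K·L = 1 × 6.59 = 6.590 m
P_cr = π²EI / L_e² = π² × 198×10⁹ × 4.710×10^-5 / 6.590² = 2.119×10^6 N
Factor of safety n = P_cr / P = 2119.4 / 389 = 5.45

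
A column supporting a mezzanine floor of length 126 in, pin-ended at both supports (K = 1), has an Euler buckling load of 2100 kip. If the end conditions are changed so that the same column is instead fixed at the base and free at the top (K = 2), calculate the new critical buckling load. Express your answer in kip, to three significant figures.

P_cr ∝ 1/K², so P_cr,new = P_cr,old × (K_old/K_new)² = 2100 × (1/2)²
= 2100 × 0.2500 = 525 kip

P_cr ≈ 525 kip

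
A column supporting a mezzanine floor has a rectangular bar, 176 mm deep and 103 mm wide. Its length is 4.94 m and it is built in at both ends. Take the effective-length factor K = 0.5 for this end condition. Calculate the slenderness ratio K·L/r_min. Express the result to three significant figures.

λ ≈ 83.1

Buckling occurs about the weak axis: I_min = h·b³/12 with b = 103 mm (the shorter side).
I_min = 176×103³/12 = 1.603×10^7 mm⁴
A = 1.813×10^4 mm²;  r_min = √(I/A) = √(1.603×10^7/1.813×10^4) = 29.73 mm
L_e = K·L = 0.5 × 4.94 m = 2.470 m = 2470.0 mm
λ = L_e / r_min = 2470.0 / 29.73 = 83.1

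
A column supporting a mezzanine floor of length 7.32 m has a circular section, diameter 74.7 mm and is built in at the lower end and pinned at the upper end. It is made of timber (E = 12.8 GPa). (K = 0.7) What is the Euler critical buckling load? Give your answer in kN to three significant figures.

I = πd⁴/64 = π×74.7⁴/64 = 1.528×10^6 mm⁴
I = 1.528×10^6 mm⁴ = 1.528×10^-6 m⁴
Effective length L_e = K·L = 0.7 × 7.32 = 5.124 m
P_cr = π²EI / L_e² = π² × 12.8×10⁹ × 1.528×10^-6 / 5.124² = 7.354×10^3 N

P_cr ≈ 7.35 kN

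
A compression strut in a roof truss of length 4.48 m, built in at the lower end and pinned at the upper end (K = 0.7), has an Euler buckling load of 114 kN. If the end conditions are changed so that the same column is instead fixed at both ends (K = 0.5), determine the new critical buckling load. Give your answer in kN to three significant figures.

P_cr ∝ 1/K², so P_cr,new = P_cr,old × (K_old/K_new)² = 114 × (0.7/0.5)²
= 114 × 1.960 = 223 kN

P_cr ≈ 223 kN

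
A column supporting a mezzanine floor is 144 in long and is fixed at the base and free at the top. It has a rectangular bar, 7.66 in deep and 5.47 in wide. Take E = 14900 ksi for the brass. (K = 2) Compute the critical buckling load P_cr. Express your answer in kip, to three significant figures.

P_cr ≈ 185 kip

Buckling occurs about the weak axis: I_min = h·b³/12 with b = 5.47 in (the shorter side).
I_min = 7.66×5.47³/12 = 104.5 in⁴
Effective length L_e = K·L = 2 × 144 = 288.0 in
P_cr = π²EI / L_e² = π² × 14900×10³ × 104.5 / 288.0² = 1.852×10^5 lb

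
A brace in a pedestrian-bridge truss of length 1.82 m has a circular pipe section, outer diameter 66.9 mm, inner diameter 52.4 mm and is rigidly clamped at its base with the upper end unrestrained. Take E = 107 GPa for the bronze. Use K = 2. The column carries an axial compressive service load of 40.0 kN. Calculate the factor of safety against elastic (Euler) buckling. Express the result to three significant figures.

n ≈ 1.22

d_o = 66.9 mm, d_i = 52.4 mm
I = π(d_o⁴ − d_i⁴)/64 = π(66.9⁴ − 52.40⁴)/64 = 6.132×10^5 mm⁴
I = 6.132×10^5 mm⁴ = 6.132×10^-7 m⁴
Effective length L_e = K·L = 2 × 1.82 = 3.640 m
P_cr = π²EI / L_e² = π² × 107×10⁹ × 6.132×10^-7 / 3.640² = 4.887×10^4 N
Factor of safety n = P_cr / P = 48.874 / 40.0 = 1.22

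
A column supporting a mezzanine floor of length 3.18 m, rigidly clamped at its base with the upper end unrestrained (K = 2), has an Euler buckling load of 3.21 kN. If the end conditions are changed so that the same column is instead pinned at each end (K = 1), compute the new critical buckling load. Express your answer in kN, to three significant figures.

P_cr ∝ 1/K², so P_cr,new = P_cr,old × (K_old/K_new)² = 3.21 × (2/1)²
= 3.21 × 4.000 = 12.8 kN

P_cr ≈ 12.8 kN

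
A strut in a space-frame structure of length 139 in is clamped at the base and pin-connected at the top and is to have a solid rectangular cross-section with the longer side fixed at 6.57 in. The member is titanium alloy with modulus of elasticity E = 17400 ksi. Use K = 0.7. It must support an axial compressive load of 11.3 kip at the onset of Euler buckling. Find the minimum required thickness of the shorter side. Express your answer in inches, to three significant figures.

b ≈ 1.04 in

L_e = K·L = 0.7 × 139 = 97.30 in
Required I = P_cr·L_e²/(π²E) = 1.130×10^4 × 97.30² / (π² × 1.74×10^7) = 0.6230 in⁴
Rectangle, weak axis: I_min = h·b³/12 with h = 6.57 in fixed  ⇒  b = (12I/h)^(1/3) = 1.04 in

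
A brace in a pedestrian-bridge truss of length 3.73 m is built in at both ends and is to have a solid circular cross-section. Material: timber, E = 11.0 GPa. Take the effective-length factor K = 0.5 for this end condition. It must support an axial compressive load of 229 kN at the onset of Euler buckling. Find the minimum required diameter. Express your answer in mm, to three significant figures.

d ≈ 111 mm

L_e = K·L = 0.5 × 3.73 = 1.865 m
Required I = P_cr·L_e²/(π²E) = 2.290×10^5 × 1.865² / (π² × 1.10×10^10) = 7.337×10^-6 m⁴
I_req = 7.337×10^6 mm⁴
Solid circle: I = πd⁴/64  ⇒  d = (64I/π)^(1/4) = (64×7.337×10^6/π)^(1/4) = 111 mm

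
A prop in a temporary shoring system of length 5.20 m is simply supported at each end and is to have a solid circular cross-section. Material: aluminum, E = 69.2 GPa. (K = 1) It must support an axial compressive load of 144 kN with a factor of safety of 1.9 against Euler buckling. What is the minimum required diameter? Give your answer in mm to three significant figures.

d ≈ 122 mm

Required P_cr = n·P = 1.9 × 144 = 273.6 kN
L_e = K·L = 1 × 5.20 = 5.200 m
Required I = P_cr·L_e²/(π²E) = 2.736×10^5 × 5.200² / (π² × 6.92×10^10) = 1.083×10^-5 m⁴
I_req = 1.083×10^7 mm⁴
Solid circle: I = πd⁴/64  ⇒  d = (64I/π)^(1/4) = (64×1.083×10^7/π)^(1/4) = 122 mm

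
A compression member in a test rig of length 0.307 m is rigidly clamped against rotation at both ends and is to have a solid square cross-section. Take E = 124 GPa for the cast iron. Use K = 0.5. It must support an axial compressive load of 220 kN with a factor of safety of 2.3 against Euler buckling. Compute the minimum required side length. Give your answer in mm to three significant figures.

a ≈ 18.5 mm

Required P_cr = n·P = 2.3 × 220 = 506.0 kN
L_e = K·L = 0.5 × 0.307 = 0.1535 m
Required I = P_cr·L_e²/(π²E) = 5.060×10^5 × 0.1535² / (π² × 1.24×10^11) = 9.742×10^-9 m⁴
I_req = 9.742×10^3 mm⁴
Solid square: I = a⁴/12  ⇒  a = (12I)^(1/4) = (12×9.742×10^3)^(1/4) = 18.5 mm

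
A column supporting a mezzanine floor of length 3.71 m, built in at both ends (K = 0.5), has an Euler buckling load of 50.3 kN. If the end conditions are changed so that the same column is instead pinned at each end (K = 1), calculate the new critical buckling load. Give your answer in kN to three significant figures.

P_cr ∝ 1/K², so P_cr,new = P_cr,old × (K_old/K_new)² = 50.3 × (0.5/1)²
= 50.3 × 0.2500 = 12.6 kN

P_cr ≈ 12.6 kN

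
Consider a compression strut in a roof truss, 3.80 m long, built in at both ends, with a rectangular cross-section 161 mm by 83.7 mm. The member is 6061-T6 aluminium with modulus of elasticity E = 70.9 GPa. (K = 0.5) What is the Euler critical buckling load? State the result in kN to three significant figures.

Buckling occurs about the weak axis: I_min = h·b³/12 with b = 83.7 mm (the shorter side).
I_min = 161×83.7³/12 = 7.867×10^6 mm⁴
I = 7.867×10^6 mm⁴ = 7.867×10^-6 m⁴
Effective length L_e = K·L = 0.5 × 3.80 = 1.900 m
P_cr = π²EI / L_e² = π² × 70.9×10⁹ × 7.867×10^-6 / 1.900² = 1.525×10^6 N

P_cr ≈ 1520 kN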